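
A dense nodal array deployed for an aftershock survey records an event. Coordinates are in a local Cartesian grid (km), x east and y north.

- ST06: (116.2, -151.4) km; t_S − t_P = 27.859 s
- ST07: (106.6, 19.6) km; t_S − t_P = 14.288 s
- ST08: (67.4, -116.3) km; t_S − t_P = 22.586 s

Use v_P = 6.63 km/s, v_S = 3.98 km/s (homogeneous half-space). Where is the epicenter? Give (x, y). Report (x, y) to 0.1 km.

(-15.4, 92.8)

Distance from S−P lag: d = Δt · v_P v_S / (v_P − v_S) = Δt · (6.63·3.98)/(6.63−3.98) ≈ 9.9575·Δt.
So d_ST06 = 277.41, d_ST07 = 142.27, d_ST08 = 224.90 km.
Circle about each station: (x − 116.2)² + (y + 151.4)² = 277.41²; (x − 106.6)² + (y − 19.6)² = 142.27²; (x − 67.4)² + (y + 116.3)² = 224.90².
Subtracting pairs of circle equations eliminates x²+y² and gives linear equations (the radical axes):
-19.2 x + 342.0 y = 32038.88
-97.6 x + 70.2 y = 8020.35
Solving the 2×2 system: x ≈ -15.4, y ≈ 92.8 km.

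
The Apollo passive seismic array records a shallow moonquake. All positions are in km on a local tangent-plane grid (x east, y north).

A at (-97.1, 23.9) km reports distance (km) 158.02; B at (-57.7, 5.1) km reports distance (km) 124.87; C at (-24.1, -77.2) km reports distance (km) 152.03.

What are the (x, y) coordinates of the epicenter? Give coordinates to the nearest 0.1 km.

x ≈ 58.7 km, y ≈ 50.3 km

Circle about each station: (x + 97.1)² + (y − 23.9)² = 158.02²; (x + 57.7)² + (y − 5.1)² = 124.87²; (x + 24.1)² + (y + 77.2)² = 152.03².
Subtracting pairs of circle equations eliminates x²+y² and gives linear equations (the radical axes):
78.8 x − 37.6 y = 2733.48
146.0 x − 202.2 y = -1601.77
Solving the 2×2 system: x ≈ 58.7, y ≈ 50.3 km.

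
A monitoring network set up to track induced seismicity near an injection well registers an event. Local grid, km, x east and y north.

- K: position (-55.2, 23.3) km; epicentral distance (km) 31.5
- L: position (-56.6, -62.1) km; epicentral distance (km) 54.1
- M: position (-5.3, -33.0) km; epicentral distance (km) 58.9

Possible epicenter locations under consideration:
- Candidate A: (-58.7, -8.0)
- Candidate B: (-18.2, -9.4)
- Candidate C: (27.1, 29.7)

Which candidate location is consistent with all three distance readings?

For each candidate, compare |candidate − station| to the reported distance:
Candidate A: residuals K 0.0, L 0.0, M 0.1 → max 0.1 km
Candidate B: residuals K 17.9, L 11.1, M 32.0 → max 32.0 km
Candidate C: residuals K 51.0, L 70.1, M 11.7 → max 70.1 km
Only Candidate A has all residuals ≈ 0.

Candidate A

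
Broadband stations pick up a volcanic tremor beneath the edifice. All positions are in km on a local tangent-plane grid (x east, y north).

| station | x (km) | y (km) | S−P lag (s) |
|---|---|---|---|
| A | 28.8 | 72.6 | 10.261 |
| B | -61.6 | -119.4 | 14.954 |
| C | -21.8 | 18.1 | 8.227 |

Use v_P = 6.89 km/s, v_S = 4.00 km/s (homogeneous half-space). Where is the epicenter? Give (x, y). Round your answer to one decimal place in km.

Distance from S−P lag: d = Δt · v_P v_S / (v_P − v_S) = Δt · (6.89·4.00)/(6.89−4.00) ≈ 9.5363·Δt.
So d_A = 97.85, d_B = 142.61, d_C = 78.46 km.
Circle about each station: (x − 28.8)² + (y − 72.6)² = 97.85²; (x + 61.6)² + (y + 119.4)² = 142.61²; (x + 21.8)² + (y − 18.1)² = 78.46².
Subtracting pairs of circle equations eliminates x²+y² and gives linear equations (the radical axes):
-180.8 x − 384.0 y = 1187.73
-101.2 x − 109.0 y = -1878.70
Solving the 2×2 system: x ≈ 44.4, y ≈ -24.0 km.

x ≈ 44.4 km, y ≈ -24.0 km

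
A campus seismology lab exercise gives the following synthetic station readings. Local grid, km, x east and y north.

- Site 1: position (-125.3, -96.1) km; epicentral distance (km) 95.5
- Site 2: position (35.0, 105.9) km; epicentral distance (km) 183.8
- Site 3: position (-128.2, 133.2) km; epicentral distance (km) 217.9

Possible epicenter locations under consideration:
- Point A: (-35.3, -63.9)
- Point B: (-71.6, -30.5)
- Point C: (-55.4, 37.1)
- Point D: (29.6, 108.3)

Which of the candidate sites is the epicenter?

For each candidate, compare |candidate − station| to the reported distance:
Point A: residuals Site 1 0.1, Site 2 0.0, Site 3 0.0 → max 0.1 km
Point B: residuals Site 1 10.7, Site 2 10.7, Site 3 44.7 → max 44.7 km
Point C: residuals Site 1 54.9, Site 2 70.2, Site 3 97.3 → max 97.3 km
Point D: residuals Site 1 161.0, Site 2 177.9, Site 3 58.1 → max 177.9 km
Only Point A has all residuals ≈ 0.

Point A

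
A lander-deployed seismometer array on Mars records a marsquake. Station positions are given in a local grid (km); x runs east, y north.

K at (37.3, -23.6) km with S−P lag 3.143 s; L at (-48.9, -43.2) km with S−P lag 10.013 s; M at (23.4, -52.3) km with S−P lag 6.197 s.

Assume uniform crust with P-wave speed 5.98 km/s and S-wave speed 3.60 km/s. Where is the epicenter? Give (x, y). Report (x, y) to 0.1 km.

Distance from S−P lag: d = Δt · v_P v_S / (v_P − v_S) = Δt · (5.98·3.60)/(5.98−3.60) ≈ 9.0454·Δt.
So d_K = 28.43, d_L = 90.57, d_M = 56.05 km.
Circle about each station: (x − 37.3)² + (y + 23.6)² = 28.43²; (x + 48.9)² + (y + 43.2)² = 90.57²; (x − 23.4)² + (y + 52.3)² = 56.05².
Subtracting pairs of circle equations eliminates x²+y² and gives linear equations (the radical axes):
-172.4 x − 39.2 y = -5085.46
-27.8 x − 57.4 y = -998.74
Solving the 2×2 system: x ≈ 28.7, y ≈ 3.5 km.

x ≈ 28.7 km, y ≈ 3.5 km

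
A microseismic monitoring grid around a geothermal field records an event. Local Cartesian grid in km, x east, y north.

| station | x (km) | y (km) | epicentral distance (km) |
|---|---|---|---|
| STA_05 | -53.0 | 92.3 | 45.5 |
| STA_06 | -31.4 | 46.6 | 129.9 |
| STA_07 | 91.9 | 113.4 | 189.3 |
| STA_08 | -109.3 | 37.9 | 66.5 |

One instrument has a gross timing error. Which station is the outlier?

STA_06

Solve using three stations at a time. Using STA_05, STA_07, STA_08 (subtract circle equations pairwise → linear system) gives (x, y) ≈ (-97.1, 103.2).
Distances from that point to each station vs reported:
  STA_05: calculated 45.5 vs reported 45.5 → residual 0.0 km
  STA_06: calculated 86.8 vs reported 129.9 → residual 43.1 km
  STA_07: calculated 189.3 vs reported 189.3 → residual 0.0 km
  STA_08: calculated 66.5 vs reported 66.5 → residual 0.0 km
STA_05, STA_07, STA_08 are mutually consistent (residuals ≈ 0); STA_06 is off by 43.1 km.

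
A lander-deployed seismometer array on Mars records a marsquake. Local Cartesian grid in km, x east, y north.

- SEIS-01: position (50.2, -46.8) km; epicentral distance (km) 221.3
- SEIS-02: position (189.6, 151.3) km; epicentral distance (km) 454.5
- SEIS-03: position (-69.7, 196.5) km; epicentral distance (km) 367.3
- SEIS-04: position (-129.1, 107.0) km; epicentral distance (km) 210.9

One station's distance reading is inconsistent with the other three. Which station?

SEIS-04

Solve using three stations at a time. Using SEIS-01, SEIS-02, SEIS-03 (subtract circle equations pairwise → linear system) gives (x, y) ≈ (-137.2, -164.6).
Distances from that point to each station vs reported:
  SEIS-01: calculated 221.4 vs reported 221.3 → residual 0.1 km
  SEIS-02: calculated 454.5 vs reported 454.5 → residual 0.0 km
  SEIS-03: calculated 367.3 vs reported 367.3 → residual 0.0 km
  SEIS-04: calculated 271.7 vs reported 210.9 → residual 60.8 km
SEIS-01, SEIS-02, SEIS-03 are mutually consistent (residuals ≈ 0); SEIS-04 is off by 60.8 km.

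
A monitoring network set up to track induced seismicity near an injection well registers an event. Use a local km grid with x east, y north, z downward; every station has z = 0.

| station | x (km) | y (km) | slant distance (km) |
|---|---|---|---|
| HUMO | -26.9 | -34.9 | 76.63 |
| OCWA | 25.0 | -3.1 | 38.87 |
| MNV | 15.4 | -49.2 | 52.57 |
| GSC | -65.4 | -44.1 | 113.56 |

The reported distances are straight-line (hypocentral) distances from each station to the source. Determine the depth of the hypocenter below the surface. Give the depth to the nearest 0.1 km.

Each station gives a sphere (x−x_i)² + (y−y_i)² + z² = d_i² (stations at z=0).
Subtracting the HUMO sphere from OCWA and MNV: z² cancels, leaving linear equations in x and y:
103.8 x + 63.6 y = 3054.27
84.6 x − 28.6 y = 3824.73
Solving: x ≈ 39.597, y ≈ -16.602 km (keep extra digits for the depth step; rounded: 39.6, -16.6).
Then from the HUMO sphere: z² = 76.63² − (x + 26.9)² − (y + 34.9)² with x = 39.597, y = -16.602, so z ≈ 33.399 ≈ 33.4 km.
Check against GSC (with the unrounded solution): distance 113.56 ≈ 113.56 km. ✓

depth ≈ 33.4 km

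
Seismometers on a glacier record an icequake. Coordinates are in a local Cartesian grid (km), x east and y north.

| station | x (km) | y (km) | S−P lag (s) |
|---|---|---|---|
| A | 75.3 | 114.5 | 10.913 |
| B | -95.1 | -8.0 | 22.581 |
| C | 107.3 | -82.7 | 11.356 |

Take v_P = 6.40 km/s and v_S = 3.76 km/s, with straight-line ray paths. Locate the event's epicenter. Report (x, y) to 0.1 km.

(108.7, 20.8)

Distance from S−P lag: d = Δt · v_P v_S / (v_P − v_S) = Δt · (6.40·3.76)/(6.40−3.76) ≈ 9.1152·Δt.
So d_A = 99.47, d_B = 205.83, d_C = 103.51 km.
Circle about each station: (x − 75.3)² + (y − 114.5)² = 99.47²; (x + 95.1)² + (y + 8.0)² = 205.83²; (x − 107.3)² + (y + 82.7)² = 103.51².
Subtracting pairs of circle equations eliminates x²+y² and gives linear equations (the radical axes):
-340.8 x − 245.0 y = -42144.04
64.0 x − 394.4 y = -1247.80
Solving the 2×2 system: x ≈ 108.7, y ≈ 20.8 km.
Check against A (with the unrounded x, y): √((x − 75.3)²+(y − 114.5)²) = 99.47 ≈ 99.47 km. ✓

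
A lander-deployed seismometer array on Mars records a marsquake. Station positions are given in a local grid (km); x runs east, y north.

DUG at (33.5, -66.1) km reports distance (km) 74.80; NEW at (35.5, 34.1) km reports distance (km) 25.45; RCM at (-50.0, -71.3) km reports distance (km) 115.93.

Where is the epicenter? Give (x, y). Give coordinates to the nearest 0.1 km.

Circle about each station: (x − 33.5)² + (y + 66.1)² = 74.80²; (x − 35.5)² + (y − 34.1)² = 25.45²; (x + 50.0)² + (y + 71.3)² = 115.93².
Subtracting the DUG equation from the NEW and RCM equations removes the quadratic terms:
4.0 x + 200.4 y = 1878.94
-167.0 x − 10.4 y = -5752.49
Solving the 2×2 system: x ≈ 33.9, y ≈ 8.7 km.
Check against DUG (with the unrounded x, y): √((x − 33.5)²+(y + 66.1)²) = 74.80 ≈ 74.80 km. ✓

(33.9, 8.7)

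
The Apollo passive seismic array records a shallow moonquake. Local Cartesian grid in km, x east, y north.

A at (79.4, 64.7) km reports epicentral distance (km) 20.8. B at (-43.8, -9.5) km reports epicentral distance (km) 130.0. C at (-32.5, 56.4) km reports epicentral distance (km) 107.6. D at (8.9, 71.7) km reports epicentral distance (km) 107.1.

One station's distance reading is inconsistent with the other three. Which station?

Solve using three stations at a time. Using A, B, C (subtract circle equations pairwise → linear system) gives (x, y) ≈ (74.4, 44.5).
Distances from that point to each station vs reported:
  A: calculated 20.8 vs reported 20.8 → residual 0.0 km
  B: calculated 130.0 vs reported 130.0 → residual 0.0 km
  C: calculated 107.6 vs reported 107.6 → residual 0.0 km
  D: calculated 70.9 vs reported 107.1 → residual 36.2 km
A, B, C are mutually consistent (residuals ≈ 0); D is off by 36.2 km.

D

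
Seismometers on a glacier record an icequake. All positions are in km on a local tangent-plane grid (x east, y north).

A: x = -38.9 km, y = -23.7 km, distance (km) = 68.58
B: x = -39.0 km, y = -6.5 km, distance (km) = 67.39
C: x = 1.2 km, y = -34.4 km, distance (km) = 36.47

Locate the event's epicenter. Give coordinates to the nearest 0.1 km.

Circle about each station: (x + 38.9)² + (y + 23.7)² = 68.58²; (x + 39.0)² + (y + 6.5)² = 67.39²; (x − 1.2)² + (y + 34.4)² = 36.47².
Subtracting pairs of circle equations eliminates x²+y² and gives linear equations (the radical axes):
-0.2 x + 34.4 y = -349.85
80.2 x − 21.4 y = 2483.06
Solving the 2×2 system: x ≈ 28.3, y ≈ -10.0 km.

28.3 km east, -10.0 km north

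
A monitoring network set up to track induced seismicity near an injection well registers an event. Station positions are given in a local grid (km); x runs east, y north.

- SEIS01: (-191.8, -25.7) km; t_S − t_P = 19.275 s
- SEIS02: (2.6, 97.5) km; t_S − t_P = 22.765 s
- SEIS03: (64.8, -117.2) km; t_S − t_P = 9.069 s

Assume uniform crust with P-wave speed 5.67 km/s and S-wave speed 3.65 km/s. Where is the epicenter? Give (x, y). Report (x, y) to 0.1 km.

(-26.6, -133.9)

Distance from S−P lag: d = Δt · v_P v_S / (v_P − v_S) = Δt · (5.67·3.65)/(5.67−3.65) ≈ 10.2453·Δt.
So d_SEIS01 = 197.48, d_SEIS02 = 233.23, d_SEIS03 = 92.91 km.
Circle about each station: (x + 191.8)² + (y + 25.7)² = 197.48²; (x − 2.6)² + (y − 97.5)² = 233.23²; (x − 64.8)² + (y + 117.2)² = 92.91².
Subtracting the SEIS01 equation from the SEIS02 and SEIS03 equations removes the quadratic terms:
388.8 x + 246.4 y = -43332.60
513.2 x − 183.0 y = 10853.23
Solving the 2×2 system: x ≈ -26.6, y ≈ -133.9 km.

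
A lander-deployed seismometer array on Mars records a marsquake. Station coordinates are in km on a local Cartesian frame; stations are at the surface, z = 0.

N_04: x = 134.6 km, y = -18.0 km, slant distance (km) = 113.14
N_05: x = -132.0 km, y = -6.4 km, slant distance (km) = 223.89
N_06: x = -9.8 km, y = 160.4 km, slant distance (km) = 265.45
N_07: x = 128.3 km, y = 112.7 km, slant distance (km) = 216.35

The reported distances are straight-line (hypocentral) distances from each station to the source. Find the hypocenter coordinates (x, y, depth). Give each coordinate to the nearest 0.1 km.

x ≈ 68.1 km, y ≈ -85.8 km, depth ≈ 61.5 km

Each station gives a sphere (x−x_i)² + (y−y_i)² + z² = d_i² (stations at z=0).
Subtracting the N_04 sphere from N_05 and N_06: z² cancels, leaving linear equations in x and y:
-533.2 x + 23.2 y = -38302.27
-288.8 x + 356.8 y = -50280.00
Solving: x ≈ 68.102, y ≈ -85.797 km (keep extra digits for the depth step; rounded: 68.1, -85.8).
Then from the N_04 sphere: z² = 113.14² − (x − 134.6)² − (y + 18.0)² with x = 68.102, y = -85.797, so z ≈ 61.500 ≈ 61.5 km.
Check against N_07 (with the unrounded solution): distance 216.35 ≈ 216.35 km. ✓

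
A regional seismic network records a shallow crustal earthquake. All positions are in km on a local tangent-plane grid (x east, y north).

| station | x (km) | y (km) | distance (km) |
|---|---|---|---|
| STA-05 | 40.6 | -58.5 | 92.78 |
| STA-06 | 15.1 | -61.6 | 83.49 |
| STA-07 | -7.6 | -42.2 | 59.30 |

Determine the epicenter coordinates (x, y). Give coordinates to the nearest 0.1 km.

(-13.6, 16.8)

Circle about each station: (x − 40.6)² + (y + 58.5)² = 92.78²; (x − 15.1)² + (y + 61.6)² = 83.49²; (x + 7.6)² + (y + 42.2)² = 59.30².
Subtracting the STA-05 equation from the STA-06 and STA-07 equations removes the quadratic terms:
-51.0 x − 6.2 y = 589.51
-96.4 x + 32.6 y = 1859.63
Solving the 2×2 system: x ≈ -13.6, y ≈ 16.8 km.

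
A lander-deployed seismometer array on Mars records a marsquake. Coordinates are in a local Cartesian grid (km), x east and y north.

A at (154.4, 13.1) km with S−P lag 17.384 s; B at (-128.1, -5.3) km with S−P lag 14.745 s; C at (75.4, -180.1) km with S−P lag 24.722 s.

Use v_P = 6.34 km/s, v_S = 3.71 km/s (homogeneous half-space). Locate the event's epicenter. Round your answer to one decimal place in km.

Distance from S−P lag: d = Δt · v_P v_S / (v_P − v_S) = Δt · (6.34·3.71)/(6.34−3.71) ≈ 8.9435·Δt.
So d_A = 155.47, d_B = 131.87, d_C = 221.10 km.
Circle about each station: (x − 154.4)² + (y − 13.1)² = 155.47²; (x + 128.1)² + (y + 5.3)² = 131.87²; (x − 75.4)² + (y + 180.1)² = 221.10².
Subtracting the A equation from the B and C equations removes the quadratic terms:
-565.0 x − 36.8 y = -792.05
-158.0 x − 386.4 y = -10604.09
Solving the 2×2 system: x ≈ -0.4, y ≈ 27.6 km.

-0.4 km east, 27.6 km north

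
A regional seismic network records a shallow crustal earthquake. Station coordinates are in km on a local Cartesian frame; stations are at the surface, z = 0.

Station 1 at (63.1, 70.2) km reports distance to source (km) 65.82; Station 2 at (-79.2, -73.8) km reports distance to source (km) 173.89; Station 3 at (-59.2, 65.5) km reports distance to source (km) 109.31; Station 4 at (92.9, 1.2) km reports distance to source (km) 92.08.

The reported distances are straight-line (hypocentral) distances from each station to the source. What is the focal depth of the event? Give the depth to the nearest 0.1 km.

depth ≈ 54.1 km

Each station gives a sphere (x−x_i)² + (y−y_i)² + z² = d_i² (stations at z=0).
Subtracting the Station 1 sphere from Station 2 and Station 3: z² cancels, leaving linear equations in x and y:
-284.6 x − 288.0 y = -23096.03
-244.6 x − 9.4 y = -8731.16
Solving: x ≈ 33.901, y ≈ 46.694 km (keep extra digits for the depth step; rounded: 33.9, 46.7).
Then from the Station 1 sphere: z² = 65.82² − (x − 63.1)² − (y − 70.2)² with x = 33.901, y = 46.694, so z ≈ 54.103 ≈ 54.1 km.
Check against Station 4 (with the unrounded solution): distance 92.07 ≈ 92.08 km. ✓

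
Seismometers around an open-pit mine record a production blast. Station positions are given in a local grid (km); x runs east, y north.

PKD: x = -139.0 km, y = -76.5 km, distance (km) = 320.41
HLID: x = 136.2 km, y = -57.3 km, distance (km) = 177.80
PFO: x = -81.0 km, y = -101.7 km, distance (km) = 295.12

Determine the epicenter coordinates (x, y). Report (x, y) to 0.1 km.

Circle about each station: (x + 139.0)² + (y + 76.5)² = 320.41²; (x − 136.2)² + (y + 57.3)² = 177.80²; (x + 81.0)² + (y + 101.7)² = 295.12².
Subtracting pairs of circle equations eliminates x²+y² and gives linear equations (the radical axes):
550.4 x + 38.4 y = 67710.21
116.0 x − 50.4 y = 7297.39
Solving the 2×2 system: x ≈ 114.7, y ≈ 119.2 km.
Check against PKD (with the unrounded x, y): √((x + 139.0)²+(y + 76.5)²) = 320.42 ≈ 320.41 km. ✓

(114.7, 119.2)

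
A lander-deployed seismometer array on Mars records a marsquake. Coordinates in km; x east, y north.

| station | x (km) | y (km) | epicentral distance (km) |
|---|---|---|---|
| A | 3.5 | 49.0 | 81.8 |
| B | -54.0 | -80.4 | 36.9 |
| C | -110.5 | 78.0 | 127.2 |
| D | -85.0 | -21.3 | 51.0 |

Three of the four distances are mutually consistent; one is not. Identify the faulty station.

Solve using three stations at a time. Using A, C, D (subtract circle equations pairwise → linear system) gives (x, y) ≈ (-34.1, -23.7).
Distances from that point to each station vs reported:
  A: calculated 81.8 vs reported 81.8 → residual 0.0 km
  B: calculated 60.1 vs reported 36.9 → residual 23.2 km
  C: calculated 127.2 vs reported 127.2 → residual 0.0 km
  D: calculated 51.0 vs reported 51.0 → residual 0.0 km
A, C, D are mutually consistent (residuals ≈ 0); B is off by 23.2 km.

B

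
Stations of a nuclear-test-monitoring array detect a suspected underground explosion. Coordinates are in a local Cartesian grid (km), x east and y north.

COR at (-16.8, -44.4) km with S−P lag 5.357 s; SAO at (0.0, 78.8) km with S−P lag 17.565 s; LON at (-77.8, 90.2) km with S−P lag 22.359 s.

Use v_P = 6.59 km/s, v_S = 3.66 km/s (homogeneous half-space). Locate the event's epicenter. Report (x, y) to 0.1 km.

Distance from S−P lag: d = Δt · v_P v_S / (v_P − v_S) = Δt · (6.59·3.66)/(6.59−3.66) ≈ 8.2319·Δt.
So d_COR = 44.10, d_SAO = 144.59, d_LON = 184.06 km.
Circle about each station: (x + 16.8)² + (y + 44.4)² = 44.10²; x² + (y − 78.8)² = 144.59²; (x + 77.8)² + (y − 90.2)² = 184.06².
Subtracting the COR equation from the SAO and LON equations removes the quadratic terms:
33.6 x + 246.4 y = -15005.62
-122.0 x + 269.2 y = -19997.99
Solving the 2×2 system: x ≈ 22.7, y ≈ -64.0 km.
Check against COR (with the unrounded x, y): √((x + 16.8)²+(y + 44.4)²) = 44.10 ≈ 44.10 km. ✓

x ≈ 22.7 km, y ≈ -64.0 km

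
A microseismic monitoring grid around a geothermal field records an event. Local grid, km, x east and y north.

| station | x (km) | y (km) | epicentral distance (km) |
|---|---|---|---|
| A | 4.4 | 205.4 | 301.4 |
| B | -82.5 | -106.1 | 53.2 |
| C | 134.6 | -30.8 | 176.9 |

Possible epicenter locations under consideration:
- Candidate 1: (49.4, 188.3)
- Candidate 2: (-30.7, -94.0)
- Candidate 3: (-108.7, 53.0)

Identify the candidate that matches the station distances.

Candidate 2

For each candidate, compare |candidate − station| to the reported distance:
Candidate 1: residuals A 253.3, B 269.4, C 58.2 → max 269.4 km
Candidate 2: residuals A 0.1, B 0.0, C 0.1 → max 0.1 km
Candidate 3: residuals A 111.6, B 108.0, C 80.4 → max 111.6 km
Only Candidate 2 has all residuals ≈ 0.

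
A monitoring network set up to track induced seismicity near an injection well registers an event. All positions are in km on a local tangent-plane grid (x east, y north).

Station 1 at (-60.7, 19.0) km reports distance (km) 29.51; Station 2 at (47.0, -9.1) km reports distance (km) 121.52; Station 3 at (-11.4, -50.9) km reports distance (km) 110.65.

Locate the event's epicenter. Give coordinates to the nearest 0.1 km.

(-60.0, 48.5)

Circle about each station: (x + 60.7)² + (y − 19.0)² = 29.51²; (x − 47.0)² + (y + 9.1)² = 121.52²; (x + 11.4)² + (y + 50.9)² = 110.65².
Subtracting the Station 1 equation from the Station 2 and Station 3 equations removes the quadratic terms:
215.4 x − 56.2 y = -15649.95
98.6 x − 139.8 y = -12697.30
Solving the 2×2 system: x ≈ -60.0, y ≈ 48.5 km.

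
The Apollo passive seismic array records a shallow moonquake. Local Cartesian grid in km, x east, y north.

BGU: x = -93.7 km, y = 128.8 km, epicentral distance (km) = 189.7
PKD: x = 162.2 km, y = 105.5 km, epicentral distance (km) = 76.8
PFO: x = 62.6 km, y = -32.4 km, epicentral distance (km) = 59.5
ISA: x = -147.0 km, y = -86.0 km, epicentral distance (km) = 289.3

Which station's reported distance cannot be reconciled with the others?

PFO

Solve using three stations at a time. Using BGU, PKD, ISA (subtract circle equations pairwise → linear system) gives (x, y) ≈ (89.7, 80.3).
Distances from that point to each station vs reported:
  BGU: calculated 189.7 vs reported 189.7 → residual 0.0 km
  PKD: calculated 76.8 vs reported 76.8 → residual 0.0 km
  PFO: calculated 115.9 vs reported 59.5 → residual 56.4 km
  ISA: calculated 289.3 vs reported 289.3 → residual 0.0 km
BGU, PKD, ISA are mutually consistent (residuals ≈ 0); PFO is off by 56.4 km.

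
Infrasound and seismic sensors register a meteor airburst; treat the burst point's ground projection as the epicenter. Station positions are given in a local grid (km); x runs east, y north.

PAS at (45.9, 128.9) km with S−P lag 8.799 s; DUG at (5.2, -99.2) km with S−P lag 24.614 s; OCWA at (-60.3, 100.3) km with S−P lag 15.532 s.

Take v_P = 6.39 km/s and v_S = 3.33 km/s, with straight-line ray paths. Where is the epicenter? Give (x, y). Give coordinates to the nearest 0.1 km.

Distance from S−P lag: d = Δt · v_P v_S / (v_P − v_S) = Δt · (6.39·3.33)/(6.39−3.33) ≈ 6.9538·Δt.
So d_PAS = 61.19, d_DUG = 171.16, d_OCWA = 108.01 km.
Circle about each station: (x − 45.9)² + (y − 128.9)² = 61.19²; (x − 5.2)² + (y + 99.2)² = 171.16²; (x + 60.3)² + (y − 100.3)² = 108.01².
Subtracting pairs of circle equations eliminates x²+y² and gives linear equations (the radical axes):
-81.4 x − 456.2 y = -34405.87
-212.4 x − 57.2 y = -12947.78
Solving the 2×2 system: x ≈ 42.7, y ≈ 67.8 km.

(42.7, 67.8)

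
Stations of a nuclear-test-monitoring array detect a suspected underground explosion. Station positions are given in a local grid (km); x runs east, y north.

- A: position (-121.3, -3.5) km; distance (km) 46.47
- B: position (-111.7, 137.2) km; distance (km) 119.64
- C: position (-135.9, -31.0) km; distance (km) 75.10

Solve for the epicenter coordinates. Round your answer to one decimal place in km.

Circle about each station: (x + 121.3)² + (y + 3.5)² = 46.47²; (x + 111.7)² + (y − 137.2)² = 119.64²; (x + 135.9)² + (y + 31.0)² = 75.10².
Subtracting the A equation from the B and C equations removes the quadratic terms:
19.2 x + 281.4 y = 4420.52
-29.2 x − 55.0 y = 1223.32
Solving the 2×2 system: x ≈ -82.0, y ≈ 21.3 km.

x ≈ -82.0 km, y ≈ 21.3 km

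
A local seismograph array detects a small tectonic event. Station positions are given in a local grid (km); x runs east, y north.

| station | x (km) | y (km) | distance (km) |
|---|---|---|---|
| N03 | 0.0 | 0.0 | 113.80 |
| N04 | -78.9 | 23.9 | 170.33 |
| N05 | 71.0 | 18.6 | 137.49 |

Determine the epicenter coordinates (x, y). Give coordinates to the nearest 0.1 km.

x ≈ 25.1 km, y ≈ -111.0 km

Circle about each station: x² + y² = 113.80²; (x + 78.9)² + (y − 23.9)² = 170.33²; (x − 71.0)² + (y − 18.6)² = 137.49².
Subtracting the N03 equation from the N04 and N05 equations removes the quadratic terms:
-157.8 x + 47.8 y = -9265.45
142.0 x + 37.2 y = -566.10
Solving the 2×2 system: x ≈ 25.1, y ≈ -111.0 km.
Check against N03 (with the unrounded x, y): √(x²+y²) = 113.80 ≈ 113.80 km. ✓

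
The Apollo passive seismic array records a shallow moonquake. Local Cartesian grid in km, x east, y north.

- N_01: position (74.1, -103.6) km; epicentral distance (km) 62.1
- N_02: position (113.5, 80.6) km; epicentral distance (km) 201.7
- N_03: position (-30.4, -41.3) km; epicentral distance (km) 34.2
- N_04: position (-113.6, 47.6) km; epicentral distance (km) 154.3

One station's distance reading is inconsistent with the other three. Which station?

N_01

Solve using three stations at a time. Using N_02, N_03, N_04 (subtract circle equations pairwise → linear system) gives (x, y) ≈ (-17.3, -73.0).
Distances from that point to each station vs reported:
  N_01: calculated 96.4 vs reported 62.1 → residual 34.3 km
  N_02: calculated 201.7 vs reported 201.7 → residual 0.0 km
  N_03: calculated 34.3 vs reported 34.2 → residual 0.1 km
  N_04: calculated 154.3 vs reported 154.3 → residual 0.0 km
N_02, N_03, N_04 are mutually consistent (residuals ≈ 0); N_01 is off by 34.3 km.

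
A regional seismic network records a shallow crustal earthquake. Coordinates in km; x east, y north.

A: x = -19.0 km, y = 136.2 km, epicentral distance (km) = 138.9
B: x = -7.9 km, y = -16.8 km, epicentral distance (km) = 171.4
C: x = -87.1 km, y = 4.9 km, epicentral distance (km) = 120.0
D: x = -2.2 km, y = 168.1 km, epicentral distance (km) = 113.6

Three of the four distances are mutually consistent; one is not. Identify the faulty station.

Solve using three stations at a time. Using B, C, D (subtract circle equations pairwise → linear system) gives (x, y) ≈ (-106.6, 123.3).
Distances from that point to each station vs reported:
  A: calculated 88.6 vs reported 138.9 → residual 50.3 km
  B: calculated 171.4 vs reported 171.4 → residual 0.0 km
  C: calculated 120.0 vs reported 120.0 → residual 0.0 km
  D: calculated 113.6 vs reported 113.6 → residual 0.0 km
B, C, D are mutually consistent (residuals ≈ 0); A is off by 50.3 km.

A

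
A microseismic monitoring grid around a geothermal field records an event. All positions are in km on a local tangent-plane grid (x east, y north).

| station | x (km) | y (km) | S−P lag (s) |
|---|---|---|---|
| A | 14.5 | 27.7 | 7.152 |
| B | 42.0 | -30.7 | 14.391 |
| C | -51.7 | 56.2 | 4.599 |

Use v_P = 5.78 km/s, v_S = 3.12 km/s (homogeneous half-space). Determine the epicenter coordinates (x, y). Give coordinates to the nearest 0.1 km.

x ≈ -33.9 km, y ≈ 30.6 km

Distance from S−P lag: d = Δt · v_P v_S / (v_P − v_S) = Δt · (5.78·3.12)/(5.78−3.12) ≈ 6.7795·Δt.
So d_A = 48.49, d_B = 97.56, d_C = 31.18 km.
Circle about each station: (x − 14.5)² + (y − 27.7)² = 48.49²; (x − 42.0)² + (y + 30.7)² = 97.56²; (x + 51.7)² + (y − 56.2)² = 31.18².
Subtracting the A equation from the B and C equations removes the quadratic terms:
55.0 x − 116.8 y = -5437.72
-132.4 x + 57.0 y = 6232.88
Solving the 2×2 system: x ≈ -33.9, y ≈ 30.6 km.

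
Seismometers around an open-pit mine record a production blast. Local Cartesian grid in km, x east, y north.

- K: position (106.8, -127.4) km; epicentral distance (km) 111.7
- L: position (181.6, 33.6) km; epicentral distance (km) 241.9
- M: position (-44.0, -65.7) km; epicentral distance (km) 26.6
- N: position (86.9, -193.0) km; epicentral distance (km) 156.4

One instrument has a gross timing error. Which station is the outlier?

K

Solve using three stations at a time. Using L, M, N (subtract circle equations pairwise → linear system) gives (x, y) ≈ (-28.1, -87.0).
Distances from that point to each station vs reported:
  K: calculated 140.8 vs reported 111.7 → residual 29.1 km
  L: calculated 241.9 vs reported 241.9 → residual 0.0 km
  M: calculated 26.6 vs reported 26.6 → residual 0.0 km
  N: calculated 156.4 vs reported 156.4 → residual 0.0 km
L, M, N are mutually consistent (residuals ≈ 0); K is off by 29.1 km.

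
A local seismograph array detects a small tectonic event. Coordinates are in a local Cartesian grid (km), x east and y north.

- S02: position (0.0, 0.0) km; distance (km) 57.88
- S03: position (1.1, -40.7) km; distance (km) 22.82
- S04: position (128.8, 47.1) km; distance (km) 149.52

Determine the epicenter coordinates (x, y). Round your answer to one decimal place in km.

(19.2, -54.6)

Circle about each station: x² + y² = 57.88²; (x − 1.1)² + (y + 40.7)² = 22.82²; (x − 128.8)² + (y − 47.1)² = 149.52².
Subtracting the S02 equation from the S03 and S04 equations removes the quadratic terms:
2.2 x − 81.4 y = 4487.04
257.6 x + 94.2 y = -198.29
Solving the 2×2 system: x ≈ 19.2, y ≈ -54.6 km.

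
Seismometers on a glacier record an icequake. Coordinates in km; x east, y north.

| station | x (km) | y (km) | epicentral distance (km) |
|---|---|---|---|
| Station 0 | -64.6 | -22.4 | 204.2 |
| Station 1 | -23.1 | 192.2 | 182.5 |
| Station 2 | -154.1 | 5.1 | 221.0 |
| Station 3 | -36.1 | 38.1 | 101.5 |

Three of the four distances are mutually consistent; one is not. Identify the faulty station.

Station 0

Solve using three stations at a time. Using Station 1, Station 2, Station 3 (subtract circle equations pairwise → linear system) gives (x, y) ≈ (65.1, 32.5).
Distances from that point to each station vs reported:
  Station 0: calculated 140.9 vs reported 204.2 → residual 63.3 km
  Station 1: calculated 182.4 vs reported 182.5 → residual 0.1 km
  Station 2: calculated 221.0 vs reported 221.0 → residual 0.0 km
  Station 3: calculated 101.4 vs reported 101.5 → residual 0.1 km
Station 1, Station 2, Station 3 are mutually consistent (residuals ≈ 0); Station 0 is off by 63.3 km.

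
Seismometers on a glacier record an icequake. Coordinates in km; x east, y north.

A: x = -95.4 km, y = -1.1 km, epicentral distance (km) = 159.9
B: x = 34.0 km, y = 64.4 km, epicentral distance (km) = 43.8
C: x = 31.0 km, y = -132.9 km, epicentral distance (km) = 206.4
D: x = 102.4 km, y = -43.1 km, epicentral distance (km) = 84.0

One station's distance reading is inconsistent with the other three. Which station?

C

Solve using three stations at a time. Using A, B, D (subtract circle equations pairwise → linear system) gives (x, y) ≈ (61.4, 30.2).
Distances from that point to each station vs reported:
  A: calculated 159.9 vs reported 159.9 → residual 0.0 km
  B: calculated 43.8 vs reported 43.8 → residual 0.0 km
  C: calculated 165.9 vs reported 206.4 → residual 40.5 km
  D: calculated 84.0 vs reported 84.0 → residual 0.0 km
A, B, D are mutually consistent (residuals ≈ 0); C is off by 40.5 km.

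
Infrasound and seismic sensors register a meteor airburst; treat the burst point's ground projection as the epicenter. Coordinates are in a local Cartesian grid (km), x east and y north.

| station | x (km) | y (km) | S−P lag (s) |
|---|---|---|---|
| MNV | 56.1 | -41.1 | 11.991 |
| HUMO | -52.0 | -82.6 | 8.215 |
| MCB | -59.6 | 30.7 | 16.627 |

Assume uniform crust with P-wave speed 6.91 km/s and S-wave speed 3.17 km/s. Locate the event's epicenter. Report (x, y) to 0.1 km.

Distance from S−P lag: d = Δt · v_P v_S / (v_P − v_S) = Δt · (6.91·3.17)/(6.91−3.17) ≈ 5.8569·Δt.
So d_MNV = 70.23, d_HUMO = 48.11, d_MCB = 97.38 km.
Circle about each station: (x − 56.1)² + (y + 41.1)² = 70.23²; (x + 52.0)² + (y + 82.6)² = 48.11²; (x + 59.6)² + (y − 30.7)² = 97.38².
Subtracting pairs of circle equations eliminates x²+y² and gives linear equations (the radical axes):
-216.2 x − 83.0 y = 7308.02
-231.4 x + 143.6 y = -4892.38
Solving the 2×2 system: x ≈ -12.8, y ≈ -54.7 km.

(-12.8, -54.7)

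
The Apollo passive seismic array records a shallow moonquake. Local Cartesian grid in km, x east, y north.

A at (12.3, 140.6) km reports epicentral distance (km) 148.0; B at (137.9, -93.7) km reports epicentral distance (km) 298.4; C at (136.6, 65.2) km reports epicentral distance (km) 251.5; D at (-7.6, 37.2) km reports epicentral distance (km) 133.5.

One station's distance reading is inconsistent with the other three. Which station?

D

Solve using three stations at a time. Using A, B, C (subtract circle equations pairwise → linear system) gives (x, y) ≈ (-115.0, 64.8).
Distances from that point to each station vs reported:
  A: calculated 148.1 vs reported 148.0 → residual 0.1 km
  B: calculated 298.5 vs reported 298.4 → residual 0.1 km
  C: calculated 251.6 vs reported 251.5 → residual 0.1 km
  D: calculated 110.9 vs reported 133.5 → residual 22.6 km
A, B, C are mutually consistent (residuals ≈ 0); D is off by 22.6 km.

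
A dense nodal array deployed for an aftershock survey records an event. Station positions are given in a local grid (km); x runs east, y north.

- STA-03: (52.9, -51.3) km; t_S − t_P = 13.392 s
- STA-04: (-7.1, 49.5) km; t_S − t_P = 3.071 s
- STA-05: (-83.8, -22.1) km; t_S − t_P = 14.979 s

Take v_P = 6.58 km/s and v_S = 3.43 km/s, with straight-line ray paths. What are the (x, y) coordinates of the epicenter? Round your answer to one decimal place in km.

(8.0, 33.5)

Distance from S−P lag: d = Δt · v_P v_S / (v_P − v_S) = Δt · (6.58·3.43)/(6.58−3.43) ≈ 7.1649·Δt.
So d_STA-03 = 95.95, d_STA-04 = 22.00, d_STA-05 = 107.32 km.
Circle about each station: (x − 52.9)² + (y + 51.3)² = 95.95²; (x + 7.1)² + (y − 49.5)² = 22.00²; (x + 83.8)² + (y + 22.1)² = 107.32².
Subtracting the STA-03 equation from the STA-04 and STA-05 equations removes the quadratic terms:
-120.0 x + 201.6 y = 5792.96
-273.4 x + 58.4 y = -230.43
Solving the 2×2 system: x ≈ 8.0, y ≈ 33.5 km.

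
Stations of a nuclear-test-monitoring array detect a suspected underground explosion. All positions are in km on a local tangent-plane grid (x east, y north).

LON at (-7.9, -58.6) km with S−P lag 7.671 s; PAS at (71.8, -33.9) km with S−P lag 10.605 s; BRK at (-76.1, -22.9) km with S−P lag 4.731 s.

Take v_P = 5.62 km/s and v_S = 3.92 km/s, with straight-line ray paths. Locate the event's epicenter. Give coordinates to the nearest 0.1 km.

(-48.8, 32.0)

Distance from S−P lag: d = Δt · v_P v_S / (v_P − v_S) = Δt · (5.62·3.92)/(5.62−3.92) ≈ 12.9591·Δt.
So d_LON = 99.41, d_PAS = 137.43, d_BRK = 61.31 km.
Circle about each station: (x + 7.9)² + (y + 58.6)² = 99.41²; (x − 71.8)² + (y + 33.9)² = 137.43²; (x + 76.1)² + (y + 22.9)² = 61.31².
Subtracting the LON equation from the PAS and BRK equations removes the quadratic terms:
159.4 x + 49.4 y = -6196.58
-136.4 x + 71.4 y = 8942.68
Solving the 2×2 system: x ≈ -48.8, y ≈ 32.0 km.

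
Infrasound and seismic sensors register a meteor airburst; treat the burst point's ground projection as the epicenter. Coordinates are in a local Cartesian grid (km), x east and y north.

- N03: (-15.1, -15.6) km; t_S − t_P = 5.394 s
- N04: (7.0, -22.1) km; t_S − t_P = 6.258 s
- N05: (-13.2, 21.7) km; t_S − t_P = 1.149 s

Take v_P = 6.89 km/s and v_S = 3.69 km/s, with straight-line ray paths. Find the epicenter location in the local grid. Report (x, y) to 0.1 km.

-5.2 km east, 26.1 km north

Distance from S−P lag: d = Δt · v_P v_S / (v_P − v_S) = Δt · (6.89·3.69)/(6.89−3.69) ≈ 7.9450·Δt.
So d_N03 = 42.86, d_N04 = 49.72, d_N05 = 9.13 km.
Circle about each station: (x + 15.1)² + (y + 15.6)² = 42.86²; (x − 7.0)² + (y + 22.1)² = 49.72²; (x + 13.2)² + (y − 21.7)² = 9.13².
Subtracting pairs of circle equations eliminates x²+y² and gives linear equations (the radical axes):
44.2 x − 13.0 y = -569.06
3.8 x + 74.6 y = 1927.38
Solving the 2×2 system: x ≈ -5.2, y ≈ 26.1 km.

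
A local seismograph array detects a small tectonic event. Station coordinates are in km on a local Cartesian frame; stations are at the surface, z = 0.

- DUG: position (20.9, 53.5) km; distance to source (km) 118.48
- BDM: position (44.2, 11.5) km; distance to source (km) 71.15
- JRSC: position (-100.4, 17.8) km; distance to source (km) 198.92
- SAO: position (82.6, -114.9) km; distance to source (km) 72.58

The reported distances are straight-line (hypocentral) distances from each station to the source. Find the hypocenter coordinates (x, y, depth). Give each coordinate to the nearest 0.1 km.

(88.7, -43.2, 9.5)

Each station gives a sphere (x−x_i)² + (y−y_i)² + z² = d_i² (stations at z=0).
Subtracting the DUG sphere from BDM and JRSC: z² cancels, leaving linear equations in x and y:
46.6 x − 84.0 y = 7762.02
-242.6 x − 71.4 y = -18433.72
Solving: x ≈ 88.698, y ≈ -43.199 km (keep extra digits for the depth step; rounded: 88.7, -43.2).
Then from the DUG sphere: z² = 118.48² − (x − 20.9)² − (y − 53.5)² with x = 88.698, y = -43.199, so z ≈ 9.500 ≈ 9.5 km.
Check against SAO (with the unrounded solution): distance 72.58 ≈ 72.58 km. ✓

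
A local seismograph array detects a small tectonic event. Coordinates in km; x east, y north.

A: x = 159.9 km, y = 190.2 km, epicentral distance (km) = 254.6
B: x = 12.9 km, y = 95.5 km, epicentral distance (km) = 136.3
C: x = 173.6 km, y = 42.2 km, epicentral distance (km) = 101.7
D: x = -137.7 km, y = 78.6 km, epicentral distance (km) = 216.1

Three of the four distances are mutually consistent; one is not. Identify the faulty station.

C

Solve using three stations at a time. Using A, B, D (subtract circle equations pairwise → linear system) gives (x, y) ≈ (44.9, -36.8).
Distances from that point to each station vs reported:
  A: calculated 254.5 vs reported 254.6 → residual 0.1 km
  B: calculated 136.1 vs reported 136.3 → residual 0.2 km
  C: calculated 151.1 vs reported 101.7 → residual 49.4 km
  D: calculated 216.0 vs reported 216.1 → residual 0.1 km
A, B, D are mutually consistent (residuals ≈ 0); C is off by 49.4 km.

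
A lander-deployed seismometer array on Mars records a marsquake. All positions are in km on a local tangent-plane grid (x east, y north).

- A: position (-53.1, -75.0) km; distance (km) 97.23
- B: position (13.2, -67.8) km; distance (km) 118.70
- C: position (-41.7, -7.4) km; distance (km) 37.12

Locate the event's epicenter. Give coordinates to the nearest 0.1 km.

Circle about each station: (x + 53.1)² + (y + 75.0)² = 97.23²; (x − 13.2)² + (y + 67.8)² = 118.70²; (x + 41.7)² + (y + 7.4)² = 37.12².
Subtracting pairs of circle equations eliminates x²+y² and gives linear equations (the radical axes):
132.6 x + 14.4 y = -8309.55
22.8 x + 135.2 y = 1424.82
Solving the 2×2 system: x ≈ -65.0, y ≈ 21.5 km.

x ≈ -65.0 km, y ≈ 21.5 km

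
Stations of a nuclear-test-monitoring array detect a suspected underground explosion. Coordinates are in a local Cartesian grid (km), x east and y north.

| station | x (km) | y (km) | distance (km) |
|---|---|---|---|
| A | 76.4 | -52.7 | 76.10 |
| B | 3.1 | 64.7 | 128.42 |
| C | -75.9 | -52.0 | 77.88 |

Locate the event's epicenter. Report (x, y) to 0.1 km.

(1.1, -63.7)

Circle about each station: (x − 76.4)² + (y + 52.7)² = 76.10²; (x − 3.1)² + (y − 64.7)² = 128.42²; (x + 75.9)² + (y + 52.0)² = 77.88².
Subtracting the A equation from the B and C equations removes the quadratic terms:
-146.6 x + 234.8 y = -15119.04
-304.6 x + 1.4 y = -423.52
Solving the 2×2 system: x ≈ 1.1, y ≈ -63.7 km.
Check against A (with the unrounded x, y): √((x − 76.4)²+(y + 52.7)²) = 76.10 ≈ 76.10 km. ✓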